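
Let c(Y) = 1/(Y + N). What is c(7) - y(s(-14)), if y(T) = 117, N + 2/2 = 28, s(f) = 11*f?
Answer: -3977/34 ≈ -116.97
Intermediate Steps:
N = 27 (N = -1 + 28 = 27)
c(Y) = 1/(27 + Y) (c(Y) = 1/(Y + 27) = 1/(27 + Y))
c(7) - y(s(-14)) = 1/(27 + 7) - 1*117 = 1/34 - 117 = -3977/34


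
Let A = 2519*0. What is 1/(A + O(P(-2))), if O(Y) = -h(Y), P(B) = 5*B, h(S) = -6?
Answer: ⅙ ≈ 0.16667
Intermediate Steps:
A = 0
O(Y) = 6 (O(Y) = -1*(-6) = 6)
1/(A + O(P(-2))) = 1/(0 + 6) = 1/6 = ⅙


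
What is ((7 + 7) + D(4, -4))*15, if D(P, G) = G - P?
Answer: 90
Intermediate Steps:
((7 + 7) + D(4, -4))*15 = ((7 + 7) + (-4 - 1*4))*15 = (14 + (-4 - 4))*15 = (14 - 8)*15 = 6*15 = 90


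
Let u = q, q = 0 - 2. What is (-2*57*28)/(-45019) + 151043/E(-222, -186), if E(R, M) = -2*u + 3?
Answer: 6799827161/315133 ≈ 21578.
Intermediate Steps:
q = -2
u = -2
E(R, M) = 7 (E(R, M) = -2*(-2) + 3 = 4 + 3 = 7)
(-2*57*28)/(-45019) + 151043/E(-222, -186) = (-2*57*28)/(-45019) + 151043/7 = -114*28*(-1/45019) + 151043*(⅐) = -3192*(-1/45019) + 151043/7 = 3192/45019 + 151043/7 = 6799827161/315133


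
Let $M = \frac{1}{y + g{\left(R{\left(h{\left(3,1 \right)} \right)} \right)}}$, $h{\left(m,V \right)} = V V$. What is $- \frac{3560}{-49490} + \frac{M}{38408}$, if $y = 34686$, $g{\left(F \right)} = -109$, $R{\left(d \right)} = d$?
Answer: $\frac{472779901045}{6572437375784} \approx 0.071934$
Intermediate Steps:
$h{\left(m,V \right)} = V^{2}$
$M = \frac{1}{34577}$ ($M = \frac{1}{34686 - 109} = \frac{1}{34577} \approx 2.8921 \cdot 10^{-5}$)
$- \frac{3560}{-49490} + \frac{M}{38408} = - \frac{3560}{-49490} + \frac{1}{34577 \cdot 38408} = \left(-3560\right) \left(- \frac{1}{49490}\right) + \frac{1}{34577} \cdot \frac{1}{38408} = \frac{356}{4949} + \frac{1}{1328033416} = \frac{472779901045}{6572437375784}$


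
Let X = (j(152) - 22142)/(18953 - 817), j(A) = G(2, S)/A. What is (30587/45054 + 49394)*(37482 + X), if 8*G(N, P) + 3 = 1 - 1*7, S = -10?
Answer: 1839489076896655934513/993592802304 ≈ 1.8514e+9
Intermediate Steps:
G(N, P) = -9/8 (G(N, P) = -3/8 + (1 - 1*7)/8 = -3/8 + (1 - 7)/8 = -3/8 + (⅛)*(-6) = -3/8 - ¾ = -9/8)
j(A) = -9/(8*A)
X = -26924681/22053376 (X = (-9/8/152 - 22142)/(18953 - 817) = (-9/8*1/152 - 22142)/18136 = (-9/1216 - 22142)*(1/18136) = -26924681/1216*1/18136 = -26924681/22053376 ≈ -1.2209)
(30587/45054 + 49394)*(37482 + X) = (30587/45054 + 49394)*(37482 - 26924681/22053376) = (30587*(1/45054) + 49394)*(826577714551/22053376) = (30587/45054 + 49394)*(826577714551/22053376) = (2225427863/45054)*(826577714551/22053376) = 1839489076896655934513/993592802304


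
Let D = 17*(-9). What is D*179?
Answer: -27387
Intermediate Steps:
D = -153
D*179 = -153*179 = -27387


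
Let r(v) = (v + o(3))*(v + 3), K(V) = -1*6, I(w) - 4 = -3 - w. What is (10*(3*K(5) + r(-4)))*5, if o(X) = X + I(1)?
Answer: -850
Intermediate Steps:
I(w) = 1 - w (I(w) = 4 + (-3 - w) = 1 - w)
o(X) = X (o(X) = X + (1 - 1*1) = X + (1 - 1) = X + 0 = X)
K(V) = -6
r(v) = (3 + v)² (r(v) = (v + 3)*(v + 3) = (3 + v)*(3 + v) = (3 + v)²)
(10*(3*K(5) + r(-4)))*5 = (10*(3*(-6) + (9 + (-4)² + 6*(-4))))*5 = (10*(-18 + (9 + 16 - 24)))*5 = (10*(-18 + 1))*5 = (10*(-17))*5 = -170*5 = -850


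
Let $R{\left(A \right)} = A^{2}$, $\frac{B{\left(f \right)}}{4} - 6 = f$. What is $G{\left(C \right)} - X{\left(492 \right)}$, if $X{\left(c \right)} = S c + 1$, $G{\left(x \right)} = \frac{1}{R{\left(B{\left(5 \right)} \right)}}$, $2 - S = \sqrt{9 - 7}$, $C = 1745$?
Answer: $- \frac{1906959}{1936} + 492 \sqrt{2} \approx -289.21$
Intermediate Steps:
$B{\left(f \right)} = 24 + 4 f$
$S = 2 - \sqrt{2}$ ($S = 2 - \sqrt{9 - 7} = 2 - \sqrt{2} \approx 0.58579$)
$G{\left(x \right)} = \frac{1}{1936}$ ($G{\left(x \right)} = \frac{1}{\left(24 + 4 \cdot 5\right)^{2}} = \frac{1}{\left(24 + 20\right)^{2}} = \frac{1}{44^{2}} = \frac{1}{1936}$)
$X{\left(c \right)} = 1 + c \left(2 - \sqrt{2}\right)$ ($X{\left(c \right)} = \left(2 - \sqrt{2}\right) c + 1 = c \left(2 - \sqrt{2}\right) + 1 = 1 + c \left(2 - \sqrt{2}\right)$)
$G{\left(C \right)} - X{\left(492 \right)} = \frac{1}{1936} - \left(1 + 492 \left(2 - \sqrt{2}\right)\right) = \frac{1}{1936} - \left(1 + \left(984 - 492 \sqrt{2}\right)\right) = \frac{1}{1936} - \left(985 - 492 \sqrt{2}\right) = - \frac{1906959}{1936} + 492 \sqrt{2}$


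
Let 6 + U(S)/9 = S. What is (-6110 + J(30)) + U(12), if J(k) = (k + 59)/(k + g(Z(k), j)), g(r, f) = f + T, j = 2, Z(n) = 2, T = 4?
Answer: -217927/36 ≈ -6053.5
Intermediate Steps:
U(S) = -54 + 9*S
g(r, f) = 4 + f (g(r, f) = f + 4 = 4 + f)
J(k) = (59 + k)/(6 + k) (J(k) = (k + 59)/(k + (4 + 2)) = (59 + k)/(k + 6) = (59 + k)/(6 + k))
(-6110 + J(30)) + U(12) = (-6110 + (59 + 30)/(6 + 30)) + (-54 + 9*12) = (-6110 + 89/36) + (-54 + 108) = (-6110 + (1/36)*89) + 54 = (-6110 + 89/36) + 54 = -219871/36 + 54 = -217927/36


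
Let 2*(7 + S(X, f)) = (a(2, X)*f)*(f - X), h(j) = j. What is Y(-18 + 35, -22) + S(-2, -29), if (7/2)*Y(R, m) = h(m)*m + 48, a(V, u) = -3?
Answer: -2059/2 ≈ -1029.5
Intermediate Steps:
S(X, f) = -7 - 3*f*(f - X)/2 (S(X, f) = -7 + ((-3*f)*(f - X))/2 = -7 + (-3*f*(f - X))/2 = -7 - 3*f*(f - X)/2)
Y(R, m) = 96/7 + 2*m²/7 (Y(R, m) = 2*(m*m + 48)/7 = 2*(m² + 48)/7 = 2*(48 + m²)/7 = 96/7 + 2*m²/7)
Y(-18 + 35, -22) + S(-2, -29) = (96/7 + (2/7)*(-22)²) + (-7 - 3/2*(-29)² + (3/2)*(-2)*(-29)) = (96/7 + (2/7)*484) + (-7 - 3/2*841 + 87) = (96/7 + 968/7) + (-7 - 2523/2 + 87) = 152 - 2363/2 = -2059/2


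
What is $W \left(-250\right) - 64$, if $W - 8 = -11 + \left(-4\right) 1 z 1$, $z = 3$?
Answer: $3686$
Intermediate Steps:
$W = -15$ ($W = 8 + \left(-11 + \left(-4\right) 1 \cdot 3 \cdot 1\right) = 8 + \left(-11 + \left(-4\right) 3 \cdot 1\right) = 8 - 23 = -15$)
$W \left(-250\right) - 64 = \left(-15\right) \left(-250\right) - 64 = 3750 - 64 = 3686$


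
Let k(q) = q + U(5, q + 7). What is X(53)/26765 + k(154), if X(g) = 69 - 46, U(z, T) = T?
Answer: 8430998/26765 ≈ 315.00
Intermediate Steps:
X(g) = 23
k(q) = 7 + 2*q (k(q) = q + (q + 7) = q + (7 + q) = 7 + 2*q)
X(53)/26765 + k(154) = 23/26765 + (7 + 2*154) = 23*(1/26765) + (7 + 308) = 23/26765 + 315 = 8430998/26765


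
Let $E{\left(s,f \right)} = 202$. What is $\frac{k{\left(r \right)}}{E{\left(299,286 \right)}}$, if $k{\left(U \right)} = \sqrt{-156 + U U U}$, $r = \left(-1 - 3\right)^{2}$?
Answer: $\frac{\sqrt{985}}{101} \approx 0.31074$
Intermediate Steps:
$r = 16$ ($r = \left(-4\right)^{2} = 16$)
$k{\left(U \right)} = \sqrt{-156 + U^{3}}$ ($k{\left(U \right)} = \sqrt{-156 + U^{2} U} = \sqrt{-156 + U^{3}}$)
$\frac{k{\left(r \right)}}{E{\left(299,286 \right)}} = \frac{\sqrt{-156 + 16^{3}}}{202} = \sqrt{-156 + 4096} \cdot \frac{1}{202} = \sqrt{3940} \cdot \frac{1}{202} = 2 \sqrt{985} \cdot \frac{1}{202} = \frac{\sqrt{985}}{101}$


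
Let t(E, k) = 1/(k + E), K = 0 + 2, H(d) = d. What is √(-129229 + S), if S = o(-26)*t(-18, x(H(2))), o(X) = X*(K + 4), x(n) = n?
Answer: I*√516877/2 ≈ 359.47*I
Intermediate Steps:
K = 2
t(E, k) = 1/(E + k)
o(X) = 6*X (o(X) = X*(2 + 4) = X*6 = 6*X)
S = 39/4 (S = (6*(-26))/(-18 + 2) = -156/(-16) = -156*(-1/16) = 39/4 ≈ 9.7500)
√(-129229 + S) = √(-129229 + 39/4) = √(-516877/4) = I*√516877/2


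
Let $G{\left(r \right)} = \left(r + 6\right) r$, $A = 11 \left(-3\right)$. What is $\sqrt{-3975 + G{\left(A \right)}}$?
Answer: $2 i \sqrt{771} \approx 55.534 i$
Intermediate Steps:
$A = -33$
$G{\left(r \right)} = r \left(6 + r\right)$ ($G{\left(r \right)} = \left(6 + r\right) r = r \left(6 + r\right)$)
$\sqrt{-3975 + G{\left(A \right)}} = \sqrt{-3975 - 33 \left(6 - 33\right)} = \sqrt{-3975 - -891} = \sqrt{-3975 + 891} = \sqrt{-3084} = 2 i \sqrt{771}$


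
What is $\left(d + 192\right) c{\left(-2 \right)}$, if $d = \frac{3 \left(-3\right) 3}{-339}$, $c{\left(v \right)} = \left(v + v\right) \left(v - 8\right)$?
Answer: $\frac{868200}{113} \approx 7683.2$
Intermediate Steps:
$c{\left(v \right)} = 2 v \left(-8 + v\right)$
$d = \frac{9}{113}$ ($d = \left(-9\right) 3 \left(- \frac{1}{339}\right) = \left(-27\right) \left(- \frac{1}{339}\right) = \frac{9}{113} \approx 0.079646$)
$\left(d + 192\right) c{\left(-2 \right)} = \left(\frac{9}{113} + 192\right) 2 \left(-2\right) \left(-8 - 2\right) = \frac{21705 \cdot 2 \left(-2\right) \left(-10\right)}{113} = \frac{21705}{113} \cdot 40 = \frac{868200}{113}$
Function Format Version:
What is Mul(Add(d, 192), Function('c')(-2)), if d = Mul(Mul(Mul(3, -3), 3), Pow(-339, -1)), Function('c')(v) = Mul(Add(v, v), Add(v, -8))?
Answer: Rational(868200, 113) ≈ 7683.2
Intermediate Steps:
Function('c')(v) = Mul(2, v, Add(-8, v)) (Function('c')(v) = Mul(Mul(2, v), Add(-8, v)) = Mul(2, v, Add(-8, v)))
d = Rational(9, 113) (d = Mul(Mul(-9, 3), Rational(-1, 339)) = Mul(-27, Rational(-1, 339)) = Rational(9, 113) ≈ 0.079646)
Mul(Add(d, 192), Function('c')(-2)) = Mul(Add(Rational(9, 113), 192), Mul(2, -2, Add(-8, -2))) = Mul(Rational(21705, 113), Mul(2, -2, -10)) = Mul(Rational(21705, 113), 40) = Rational(868200, 113)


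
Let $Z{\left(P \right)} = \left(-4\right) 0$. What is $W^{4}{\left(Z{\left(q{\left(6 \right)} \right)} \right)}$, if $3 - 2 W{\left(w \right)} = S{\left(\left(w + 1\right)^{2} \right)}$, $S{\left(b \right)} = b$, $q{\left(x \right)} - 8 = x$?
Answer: $1$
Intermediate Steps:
$q{\left(x \right)} = 8 + x$
$Z{\left(P \right)} = 0$
$W{\left(w \right)} = \frac{3}{2} - \frac{\left(1 + w\right)^{2}}{2}$ ($W{\left(w \right)} = \frac{3}{2} - \frac{\left(w + 1\right)^{2}}{2} = \frac{3}{2} - \frac{\left(1 + w\right)^{2}}{2}$)
$W^{4}{\left(Z{\left(q{\left(6 \right)} \right)} \right)} = \left(\frac{3}{2} - \frac{\left(1 + 0\right)^{2}}{2}\right)^{4} = \left(\frac{3}{2} - \frac{1^{2}}{2}\right)^{4} = \left(\frac{3}{2} - \frac{1}{2}\right)^{4} = 1^{4} = 1$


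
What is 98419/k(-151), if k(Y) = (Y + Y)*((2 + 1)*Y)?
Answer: 98419/136806 ≈ 0.71941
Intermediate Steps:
k(Y) = 6*Y² (k(Y) = (2*Y)*(3*Y) = 6*Y²)
98419/k(-151) = 98419/((6*(-151)²)) = 98419/((6*22801)) = 98419/136806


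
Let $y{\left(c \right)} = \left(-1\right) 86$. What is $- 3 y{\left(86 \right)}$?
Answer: $258$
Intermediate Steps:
$y{\left(c \right)} = -86$
$- 3 y{\left(86 \right)} = \left(-3\right) \left(-86\right) = 258$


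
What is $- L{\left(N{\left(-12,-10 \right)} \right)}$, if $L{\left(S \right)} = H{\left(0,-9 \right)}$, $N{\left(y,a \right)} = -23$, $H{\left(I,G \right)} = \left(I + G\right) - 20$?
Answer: $29$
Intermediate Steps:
$H{\left(I,G \right)} = -20 + G + I$ ($H{\left(I,G \right)} = \left(G + I\right) - 20 = -20 + G + I$)
$L{\left(S \right)} = -29$ ($L{\left(S \right)} = -20 - 9 + 0 = -29$)
$- L{\left(N{\left(-12,-10 \right)} \right)} = \left(-1\right) \left(-29\right) = 29$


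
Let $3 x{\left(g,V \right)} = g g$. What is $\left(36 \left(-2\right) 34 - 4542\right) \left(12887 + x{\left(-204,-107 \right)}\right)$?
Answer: $-187045410$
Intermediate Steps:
$x{\left(g,V \right)} = \frac{g^{2}}{3}$ ($x{\left(g,V \right)} = \frac{g g}{3} = \frac{g^{2}}{3}$)
$\left(36 \left(-2\right) 34 - 4542\right) \left(12887 + x{\left(-204,-107 \right)}\right) = \left(36 \left(-2\right) 34 - 4542\right) \left(12887 + \frac{\left(-204\right)^{2}}{3}\right) = \left(\left(-72\right) 34 - 4542\right) \left(12887 + \frac{1}{3} \cdot 41616\right) = \left(-2448 - 4542\right) \left(12887 + 13872\right) = \left(-6990\right) 26759 = -187045410$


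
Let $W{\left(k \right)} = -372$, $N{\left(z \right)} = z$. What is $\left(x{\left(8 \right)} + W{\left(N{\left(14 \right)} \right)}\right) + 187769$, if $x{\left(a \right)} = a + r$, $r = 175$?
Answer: $187580$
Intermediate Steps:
$x{\left(a \right)} = 175 + a$ ($x{\left(a \right)} = a + 175 = 175 + a$)
$\left(x{\left(8 \right)} + W{\left(N{\left(14 \right)} \right)}\right) + 187769 = \left(\left(175 + 8\right) - 372\right) + 187769 = \left(183 - 372\right) + 187769 = -189 + 187769 = 187580$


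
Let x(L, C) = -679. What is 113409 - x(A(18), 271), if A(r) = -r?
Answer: 114088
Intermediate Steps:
113409 - x(A(18), 271) = 113409 - 1*(-679) = 113409 + 679 = 114088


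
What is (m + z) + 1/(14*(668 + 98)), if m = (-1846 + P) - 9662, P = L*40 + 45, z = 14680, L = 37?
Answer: 50370629/10724 ≈ 4697.0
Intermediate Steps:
P = 1525 (P = 37*40 + 45 = 1480 + 45 = 1525)
m = -9983 (m = (-1846 + 1525) - 9662 = -321 - 9662 = -9983)
(m + z) + 1/(14*(668 + 98)) = (-9983 + 14680) + 1/(14*(668 + 98)) = 4697 + (1/14)/766 = 4697 + (1/14)*(1/766) = 4697 + 1/10724 = 50370629/10724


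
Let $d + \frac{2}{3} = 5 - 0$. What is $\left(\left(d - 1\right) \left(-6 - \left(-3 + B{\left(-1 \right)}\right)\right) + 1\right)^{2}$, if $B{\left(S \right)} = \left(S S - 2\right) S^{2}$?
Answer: $\frac{289}{9} \approx 32.111$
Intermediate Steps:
$d = \frac{13}{3}$ ($d = - \frac{2}{3} + \left(5 - 0\right) = - \frac{2}{3} + \left(5 + 0\right) = - \frac{2}{3} + 5 = \frac{13}{3} \approx 4.3333$)
$B{\left(S \right)} = S^{2} \left(-2 + S^{2}\right)$ ($B{\left(S \right)} = \left(S^{2} - 2\right) S^{2} = \left(-2 + S^{2}\right) S^{2} = S^{2} \left(-2 + S^{2}\right)$)
$\left(\left(d - 1\right) \left(-6 - \left(-3 + B{\left(-1 \right)}\right)\right) + 1\right)^{2} = \left(\left(\frac{13}{3} - 1\right) \left(-6 + \left(3 - \left(-1\right)^{2} \left(-2 + \left(-1\right)^{2}\right)\right)\right) + 1\right)^{2} = \left(\frac{10 \left(-6 + \left(3 - 1 \left(-2 + 1\right)\right)\right)}{3} + 1\right)^{2} = \left(\frac{10 \left(-6 + \left(3 - 1 \left(-1\right)\right)\right)}{3} + 1\right)^{2} = \left(\frac{10 \left(-6 + \left(3 - -1\right)\right)}{3} + 1\right)^{2} = \left(\frac{10 \left(-6 + \left(3 + 1\right)\right)}{3} + 1\right)^{2} = \left(\frac{10 \left(-6 + 4\right)}{3} + 1\right)^{2} = \left(\frac{10}{3} \left(-2\right) + 1\right)^{2} = \left(- \frac{20}{3} + 1\right)^{2} = \left(- \frac{17}{3}\right)^{2} = \frac{289}{9}$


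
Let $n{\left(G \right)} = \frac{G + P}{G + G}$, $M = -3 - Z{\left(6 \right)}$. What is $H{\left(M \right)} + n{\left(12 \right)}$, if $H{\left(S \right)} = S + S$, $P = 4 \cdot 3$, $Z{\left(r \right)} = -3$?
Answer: $1$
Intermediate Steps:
$P = 12$
$M = 0$ ($M = -3 - -3 = -3 + 3 = 0$)
$H{\left(S \right)} = 2 S$
$n{\left(G \right)} = \frac{12 + G}{2 G}$ ($n{\left(G \right)} = \frac{G + 12}{G + G} = \frac{12 + G}{2 G}$)
$H{\left(M \right)} + n{\left(12 \right)} = 2 \cdot 0 + \frac{12 + 12}{2 \cdot 12} = 0 + \frac{1}{2} \cdot \frac{1}{12} \cdot 24 = 0 + 1 = 1$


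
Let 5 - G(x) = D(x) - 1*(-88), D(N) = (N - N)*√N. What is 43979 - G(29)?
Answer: 44062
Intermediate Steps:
D(N) = 0 (D(N) = 0*√N = 0)
G(x) = -83 (G(x) = 5 - (0 - 1*(-88)) = 5 - (0 + 88) = 5 - 1*88 = 5 - 88 = -83)
43979 - G(29) = 43979 - 1*(-83) = 43979 + 83 = 44062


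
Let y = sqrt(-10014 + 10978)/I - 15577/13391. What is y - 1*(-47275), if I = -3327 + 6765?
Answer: 633043948/13391 + sqrt(241)/1719 ≈ 47274.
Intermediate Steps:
I = 3438
y = -15577/13391 + sqrt(241)/1719 (y = sqrt(-10014 + 10978)/3438 - 15577/13391 = sqrt(964)*(1/3438) - 15577*1/13391 = (2*sqrt(241))*(1/3438) - 15577/13391 = sqrt(241)/1719 - 15577/13391 = -15577/13391 + sqrt(241)/1719 ≈ -1.1542)
y - 1*(-47275) = (-15577/13391 + sqrt(241)/1719) - 1*(-47275) = (-15577/13391 + sqrt(241)/1719) + 47275 = 633043948/13391 + sqrt(241)/1719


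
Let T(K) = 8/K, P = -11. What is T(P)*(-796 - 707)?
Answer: 12024/11 ≈ 1093.1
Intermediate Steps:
T(P)*(-796 - 707) = (8/(-11))*(-796 - 707) = (8*(-1/11))*(-1503) = -8/11*(-1503) = 12024/11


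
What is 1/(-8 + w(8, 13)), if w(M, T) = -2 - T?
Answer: -1/23 ≈ -0.043478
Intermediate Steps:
1/(-8 + w(8, 13)) = 1/(-8 + (-2 - 1*13)) = 1/(-8 + (-2 - 13)) = 1/(-8 - 15) = 1/(-23) = -1/23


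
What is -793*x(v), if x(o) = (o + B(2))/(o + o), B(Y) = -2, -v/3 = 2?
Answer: -1586/3 ≈ -528.67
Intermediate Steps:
v = -6 (v = -3*2 = -6)
x(o) = (-2 + o)/(2*o) (x(o) = (o - 2)/(o + o) = (-2 + o)/((2*o)) = (-2 + o)*(1/(2*o)) = (-2 + o)/(2*o))
-793*x(v) = -793*(-2 - 6)/(2*(-6)) = -793*(-1)*(-8)/(2*6) = -793*2/3 = -1586/3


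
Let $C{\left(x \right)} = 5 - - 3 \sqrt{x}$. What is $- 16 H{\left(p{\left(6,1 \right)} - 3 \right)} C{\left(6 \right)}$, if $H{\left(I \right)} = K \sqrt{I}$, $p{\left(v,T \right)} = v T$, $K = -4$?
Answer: $320 \sqrt{3} + 576 \sqrt{2} \approx 1368.8$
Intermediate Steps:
$p{\left(v,T \right)} = T v$
$C{\left(x \right)} = 5 + 3 \sqrt{x}$
$H{\left(I \right)} = - 4 \sqrt{I}$
$- 16 H{\left(p{\left(6,1 \right)} - 3 \right)} C{\left(6 \right)} = - 16 \left(- 4 \sqrt{1 \cdot 6 - 3}\right) \left(5 + 3 \sqrt{6}\right) = - 16 \left(- 4 \sqrt{6 - 3}\right) \left(5 + 3 \sqrt{6}\right) = - 16 \left(- 4 \sqrt{3}\right) \left(5 + 3 \sqrt{6}\right) = 64 \sqrt{3} \left(5 + 3 \sqrt{6}\right)$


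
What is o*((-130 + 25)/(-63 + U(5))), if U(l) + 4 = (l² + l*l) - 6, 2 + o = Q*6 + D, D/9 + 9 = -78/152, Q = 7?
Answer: -364035/1748 ≈ -208.26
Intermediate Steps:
D = -6507/76 (D = -81 + 9*(-78/152) = -81 + 9*(-78*1/152) = -81 + 9*(-39/76) = -81 - 351/76 = -6507/76 ≈ -85.618)
o = -3467/76 (o = -2 + (7*6 - 6507/76) = -2 + (42 - 6507/76) = -2 - 3315/76 = -3467/76 ≈ -45.618)
U(l) = -10 + 2*l² (U(l) = -4 + ((l² + l*l) - 6) = -4 + ((l² + l²) - 6) = -4 + (2*l² - 6) = -4 + (-6 + 2*l²) = -10 + 2*l²)
o*((-130 + 25)/(-63 + U(5))) = -3467*(-130 + 25)/(76*(-63 + (-10 + 2*5²))) = -(-364035)/(76*(-63 + (-10 + 2*25))) = -(-364035)/(76*(-63 + (-10 + 50))) = -(-364035)/(76*(-63 + 40)) = -(-364035)/(76*(-23)) = -(-364035)*(-1)/(76*23) = -3467/76*105/23 = -364035/1748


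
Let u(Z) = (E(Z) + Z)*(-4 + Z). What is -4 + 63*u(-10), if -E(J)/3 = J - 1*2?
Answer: -22936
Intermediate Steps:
E(J) = 6 - 3*J (E(J) = -3*(J - 1*2) = -3*(J - 2) = -3*(-2 + J) = 6 - 3*J)
u(Z) = (-4 + Z)*(6 - 2*Z) (u(Z) = ((6 - 3*Z) + Z)*(-4 + Z) = (6 - 2*Z)*(-4 + Z) = (-4 + Z)*(6 - 2*Z))
-4 + 63*u(-10) = -4 + 63*(-24 - 2*(-10)² + 14*(-10)) = -4 + 63*(-24 - 2*100 - 140) = -4 + 63*(-24 - 200 - 140) = -4 + 63*(-364) = -4 - 22932 = -22936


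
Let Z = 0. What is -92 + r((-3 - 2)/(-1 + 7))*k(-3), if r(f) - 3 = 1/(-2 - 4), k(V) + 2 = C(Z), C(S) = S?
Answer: -293/3 ≈ -97.667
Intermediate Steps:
k(V) = -2 (k(V) = -2 + 0 = -2)
r(f) = 17/6 (r(f) = 3 + 1/(-2 - 4) = 3 + 1/(-6) = 3 - ⅙ = 17/6)
-92 + r((-3 - 2)/(-1 + 7))*k(-3) = -92 + (17/6)*(-2) = -92 - 17/3 = -293/3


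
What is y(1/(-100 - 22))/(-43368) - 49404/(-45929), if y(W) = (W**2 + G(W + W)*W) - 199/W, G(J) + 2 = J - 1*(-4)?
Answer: 1176396043333/2280513739296 ≈ 0.51585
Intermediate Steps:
G(J) = 2 + J (G(J) = -2 + (J - 1*(-4)) = -2 + (J + 4) = -2 + (4 + J) = 2 + J)
y(W) = W**2 - 199/W + W*(2 + 2*W) (y(W) = (W**2 + (2 + (W + W))*W) - 199/W = (W**2 + (2 + 2*W)*W) - 199/W = (W**2 + W*(2 + 2*W)) - 199/W = W**2 - 199/W + W*(2 + 2*W))
y(1/(-100 - 22))/(-43368) - 49404/(-45929) = ((-199 + (1/(-100 - 22))**2*(2 + 3/(-100 - 22)))/(1/(-100 - 22)))/(-43368) - 49404/(-45929) = ((-199 + (1/(-122))**2*(2 + 3/(-122)))/(1/(-122)))*(-1/43368) - 49404*(-1/45929) = ((-199 + (-1/122)**2*(2 + 3*(-1/122)))/(-1/122))*(-1/43368) + 49404/45929 = -122*(-199 + (2 - 3/122)/14884)*(-1/43368) + 49404/45929 = -122*(-199 + (1/14884)*(241/122))*(-1/43368) + 49404/45929 = -122*(-199 + 241/1815848)*(-1/43368) + 49404/45929 = -122*(-361353511/1815848)*(-1/43368) + 49404/45929 = (361353511/14884)*(-1/43368) + 49404/45929 = -361353511/645489312 + 49404/45929 = 1176396043333/2280513739296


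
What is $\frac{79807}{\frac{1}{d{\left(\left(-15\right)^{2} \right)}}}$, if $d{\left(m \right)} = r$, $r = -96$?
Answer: $-7661472$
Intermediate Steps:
$d{\left(m \right)} = -96$
$\frac{79807}{\frac{1}{d{\left(\left(-15\right)^{2} \right)}}} = \frac{79807}{\frac{1}{-96}} = \frac{79807}{- \frac{1}{96}} = 79807 \left(-96\right) = -7661472$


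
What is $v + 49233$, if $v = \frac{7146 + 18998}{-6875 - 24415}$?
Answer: $\frac{770237213}{15645} \approx 49232.0$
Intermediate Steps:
$v = - \frac{13072}{15645}$ ($v = \frac{26144}{-31290} = 26144 \left(- \frac{1}{31290}\right) = - \frac{13072}{15645} \approx -0.83554$)
$v + 49233 = - \frac{13072}{15645} + 49233 = \frac{770237213}{15645}$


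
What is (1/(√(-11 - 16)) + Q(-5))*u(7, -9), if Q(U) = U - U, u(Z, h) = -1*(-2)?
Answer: -2*I*√3/9 ≈ -0.3849*I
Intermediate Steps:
u(Z, h) = 2
Q(U) = 0
(1/(√(-11 - 16)) + Q(-5))*u(7, -9) = (1/(√(-11 - 16)) + 0)*2 = (1/(√(-27)) + 0)*2 = (1/(3*I*√3) + 0)*2 = (-I*√3/9 + 0)*2 = -I*√3/9*2 = -2*I*√3/9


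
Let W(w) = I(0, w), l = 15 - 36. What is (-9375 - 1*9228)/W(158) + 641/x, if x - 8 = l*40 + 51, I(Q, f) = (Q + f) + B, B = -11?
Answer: -4874390/38269 ≈ -127.37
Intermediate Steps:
l = -21
I(Q, f) = -11 + Q + f (I(Q, f) = (Q + f) - 11 = -11 + Q + f)
x = -781 (x = 8 + (-21*40 + 51) = 8 + (-840 + 51) = 8 - 789 = -781)
W(w) = -11 + w (W(w) = -11 + 0 + w = -11 + w)
(-9375 - 1*9228)/W(158) + 641/x = (-9375 - 1*9228)/(-11 + 158) + 641/(-781) = (-9375 - 9228)/147 + 641*(-1/781) = -18603*1/147 - 641/781 = -6201/49 - 641/781 = -4874390/38269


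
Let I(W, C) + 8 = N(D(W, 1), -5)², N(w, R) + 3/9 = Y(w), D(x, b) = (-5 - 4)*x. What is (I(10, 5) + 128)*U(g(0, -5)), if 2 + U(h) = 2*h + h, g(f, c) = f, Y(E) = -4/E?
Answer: -486338/2025 ≈ -240.17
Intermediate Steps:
D(x, b) = -9*x
N(w, R) = -⅓ - 4/w
I(W, C) = -8 + (-12 + 9*W)²/(729*W²) (I(W, C) = -8 + ((-12 - (-9)*W)/(3*((-9*W))))² = -8 + ((-1/(9*W))*(-12 + 9*W)/3)² = -8 + (-(-12 + 9*W)/(27*W))² = -8 + (-12 + 9*W)²/(729*W²))
U(h) = -2 + 3*h (U(h) = -2 + (2*h + h) = -2 + 3*h)
(I(10, 5) + 128)*U(g(0, -5)) = ((1/81)*(16 - 639*10² - 24*10)/10² + 128)*(-2 + 3*0) = ((1/81)*(1/100)*(16 - 639*100 - 240) + 128)*(-2 + 0) = ((1/81)*(1/100)*(16 - 63900 - 240) + 128)*(-2) = ((1/81)*(1/100)*(-64124) + 128)*(-2) = (-16031/2025 + 128)*(-2) = (243169/2025)*(-2) = -486338/2025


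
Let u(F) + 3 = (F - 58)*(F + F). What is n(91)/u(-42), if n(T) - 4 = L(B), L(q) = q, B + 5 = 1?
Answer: 0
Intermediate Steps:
B = -4 (B = -5 + 1 = -4)
n(T) = 0 (n(T) = 4 - 4 = 0)
u(F) = -3 + 2*F*(-58 + F) (u(F) = -3 + (F - 58)*(F + F) = -3 + (-58 + F)*(2*F) = -3 + 2*F*(-58 + F))
n(91)/u(-42) = 0/(-3 - 116*(-42) + 2*(-42)**2) = 0/(-3 + 4872 + 2*1764) = 0/(-3 + 4872 + 3528) = 0/8397 = 0*(1/8397) = 0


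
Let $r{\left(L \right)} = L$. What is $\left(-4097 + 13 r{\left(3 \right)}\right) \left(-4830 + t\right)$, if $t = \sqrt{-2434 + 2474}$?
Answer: $19600140 - 8116 \sqrt{10} \approx 1.9574 \cdot 10^{7}$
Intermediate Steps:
$t = 2 \sqrt{10}$ ($t = \sqrt{40} = 2 \sqrt{10} \approx 6.3246$)
$\left(-4097 + 13 r{\left(3 \right)}\right) \left(-4830 + t\right) = \left(-4097 + 13 \cdot 3\right) \left(-4830 + 2 \sqrt{10}\right) = \left(-4097 + 39\right) \left(-4830 + 2 \sqrt{10}\right) = - 4058 \left(-4830 + 2 \sqrt{10}\right) = 19600140 - 8116 \sqrt{10}$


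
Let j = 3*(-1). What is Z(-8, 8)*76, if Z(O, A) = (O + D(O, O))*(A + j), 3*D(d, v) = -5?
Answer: -11020/3 ≈ -3673.3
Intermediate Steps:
D(d, v) = -5/3 (D(d, v) = (⅓)*(-5) = -5/3)
j = -3
Z(O, A) = (-3 + A)*(-5/3 + O) (Z(O, A) = (O - 5/3)*(A - 3) = (-5/3 + O)*(-3 + A) = (-3 + A)*(-5/3 + O))
Z(-8, 8)*76 = (5 - 3*(-8) - 5/3*8 + 8*(-8))*76 = (5 + 24 - 40/3 - 64)*76 = -145/3*76 = -11020/3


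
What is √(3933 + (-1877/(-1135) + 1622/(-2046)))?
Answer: √5303492981504355/1161105 ≈ 62.721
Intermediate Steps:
√(3933 + (-1877/(-1135) + 1622/(-2046))) = √(3933 + (-1877*(-1/1135) + 1622*(-1/2046))) = √(3933 + (1877/1135 - 811/1023)) = √(3933 + 999686/1161105) = √(4567625651/1161105) = √5303492981504355/1161105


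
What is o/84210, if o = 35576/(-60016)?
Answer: -4447/631743420 ≈ -7.0392e-6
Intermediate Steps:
o = -4447/7502 (o = 35576*(-1/60016) = -4447/7502 ≈ -0.59278)
o/84210 = -4447/7502/84210 = -4447/7502*1/84210 = -4447/631743420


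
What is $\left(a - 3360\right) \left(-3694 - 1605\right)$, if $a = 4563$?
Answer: $-6374697$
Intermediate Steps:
$\left(a - 3360\right) \left(-3694 - 1605\right) = \left(4563 - 3360\right) \left(-3694 - 1605\right) = 1203 \left(-5299\right) = -6374697$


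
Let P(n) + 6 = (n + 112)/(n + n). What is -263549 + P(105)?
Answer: -7906619/30 ≈ -2.6355e+5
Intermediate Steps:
P(n) = -6 + (112 + n)/(2*n) (P(n) = -6 + (n + 112)/(n + n) = -6 + (112 + n)/((2*n)) = -6 + (112 + n)*(1/(2*n)) = -6 + (112 + n)/(2*n))
-263549 + P(105) = -263549 + (-11/2 + 56/105) = -263549 + (-11/2 + 56*(1/105)) = -263549 + (-11/2 + 8/15) = -263549 - 149/30 = -7906619/30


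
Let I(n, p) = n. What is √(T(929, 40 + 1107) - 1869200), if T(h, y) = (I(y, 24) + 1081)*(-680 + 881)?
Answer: 2*I*√355343 ≈ 1192.2*I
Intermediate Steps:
T(h, y) = 217281 + 201*y (T(h, y) = (y + 1081)*(-680 + 881) = (1081 + y)*201 = 217281 + 201*y)
√(T(929, 40 + 1107) - 1869200) = √((217281 + 201*(40 + 1107)) - 1869200) = √((217281 + 201*1147) - 1869200) = √((217281 + 230547) - 1869200) = √(447828 - 1869200) = √(-1421372) = 2*I*√355343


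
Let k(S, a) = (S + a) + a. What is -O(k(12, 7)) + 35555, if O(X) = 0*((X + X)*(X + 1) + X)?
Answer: 35555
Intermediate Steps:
k(S, a) = S + 2*a
O(X) = 0 (O(X) = 0*((2*X)*(1 + X) + X) = 0*(2*X*(1 + X) + X) = 0*(X + 2*X*(1 + X)) = 0)
-O(k(12, 7)) + 35555 = -1*0 + 35555 = 0 + 35555 = 35555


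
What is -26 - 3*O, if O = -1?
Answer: -23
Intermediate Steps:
-26 - 3*O = -26 - 3*(-1) = -26 + 3 = -23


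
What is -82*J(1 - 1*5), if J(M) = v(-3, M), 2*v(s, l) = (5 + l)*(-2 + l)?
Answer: 246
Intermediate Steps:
v(s, l) = (-2 + l)*(5 + l)/2 (v(s, l) = ((5 + l)*(-2 + l))/2 = ((-2 + l)*(5 + l))/2 = (-2 + l)*(5 + l)/2)
J(M) = -5 + M**2/2 + 3*M/2
-82*J(1 - 1*5) = -82*(-5 + (1 - 1*5)**2/2 + 3*(1 - 1*5)/2) = -82*(-5 + (1 - 5)**2/2 + 3*(1 - 5)/2) = -82*(-5 + (1/2)*(-4)**2 + (3/2)*(-4)) = -82*(-5 + (1/2)*16 - 6) = -82*(-5 + 8 - 6) = -82*(-3) = 246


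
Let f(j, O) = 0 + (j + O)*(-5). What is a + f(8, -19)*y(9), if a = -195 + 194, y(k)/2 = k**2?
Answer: 8909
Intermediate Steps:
f(j, O) = -5*O - 5*j (f(j, O) = 0 + (O + j)*(-5) = 0 + (-5*O - 5*j) = -5*O - 5*j)
y(k) = 2*k**2
a = -1
a + f(8, -19)*y(9) = -1 + (-5*(-19) - 5*8)*(2*9**2) = -1 + (95 - 40)*(2*81) = -1 + 55*162 = -1 + 8910 = 8909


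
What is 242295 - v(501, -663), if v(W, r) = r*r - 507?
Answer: -196767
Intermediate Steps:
v(W, r) = -507 + r² (v(W, r) = r² - 507 = -507 + r²)
242295 - v(501, -663) = 242295 - (-507 + (-663)²) = 242295 - (-507 + 439569) = 242295 - 1*439062 = 242295 - 439062 = -196767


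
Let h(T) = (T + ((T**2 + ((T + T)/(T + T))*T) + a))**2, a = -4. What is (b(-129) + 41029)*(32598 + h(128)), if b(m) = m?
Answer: 11320673944600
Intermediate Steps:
h(T) = (-4 + T**2 + 2*T)**2 (h(T) = (T + ((T**2 + ((T + T)/(T + T))*T) - 4))**2 = (T + ((T**2 + ((2*T)/((2*T)))*T) - 4))**2 = (T + ((T**2 + ((2*T)*(1/(2*T)))*T) - 4))**2 = (T + ((T**2 + 1*T) - 4))**2 = (T + ((T**2 + T) - 4))**2 = (T + ((T + T**2) - 4))**2 = (T + (-4 + T + T**2))**2 = (-4 + T**2 + 2*T)**2)
(b(-129) + 41029)*(32598 + h(128)) = (-129 + 41029)*(32598 + (-4 + 128**2 + 2*128)**2) = 40900*(32598 + (-4 + 16384 + 256)**2) = 40900*(32598 + 16636**2) = 40900*(32598 + 276756496) = 40900*276789094 = 11320673944600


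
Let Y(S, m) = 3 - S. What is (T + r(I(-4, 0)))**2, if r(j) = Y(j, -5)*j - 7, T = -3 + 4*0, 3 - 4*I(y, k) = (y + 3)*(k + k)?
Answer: 17689/256 ≈ 69.098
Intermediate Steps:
I(y, k) = 3/4 - k*(3 + y)/2 (I(y, k) = 3/4 - (y + 3)*(k + k)/4 = 3/4 - (3 + y)*2*k/4 = 3/4 - k*(3 + y)/2)
T = -3 (T = -3 + 0 = -3)
r(j) = -7 + j*(3 - j) (r(j) = (3 - j)*j - 7 = j*(3 - j) - 7 = -7 + j*(3 - j))
(T + r(I(-4, 0)))**2 = (-3 + (-7 - (3/4 - 3/2*0 - 1/2*0*(-4))*(-3 + (3/4 - 3/2*0 - 1/2*0*(-4)))))**2 = (-3 + (-7 - (3/4 + 0 + 0)*(-3 + (3/4 + 0 + 0))))**2 = (-3 + (-7 - 1*3/4*(-3 + 3/4)))**2 = (-3 + (-7 - 1*3/4*(-9/4)))**2 = (-3 + (-7 + 27/16))**2 = (-3 - 85/16)**2 = (-133/16)**2 = 17689/256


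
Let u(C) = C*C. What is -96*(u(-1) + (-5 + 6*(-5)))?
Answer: 3264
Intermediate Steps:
u(C) = C**2
-96*(u(-1) + (-5 + 6*(-5))) = -96*((-1)**2 + (-5 + 6*(-5))) = -96*(1 + (-5 - 30)) = -96*(1 - 35) = -96*(-34) = 3264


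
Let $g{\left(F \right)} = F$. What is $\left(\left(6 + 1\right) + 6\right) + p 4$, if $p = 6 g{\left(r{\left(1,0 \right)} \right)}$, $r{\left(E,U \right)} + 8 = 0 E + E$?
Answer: $-155$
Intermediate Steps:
$r{\left(E,U \right)} = -8 + E$ ($r{\left(E,U \right)} = -8 + \left(0 E + E\right) = -8 + \left(0 + E\right) = -8 + E$)
$p = -42$ ($p = 6 \left(-8 + 1\right) = 6 \left(-7\right) = -42$)
$\left(\left(6 + 1\right) + 6\right) + p 4 = \left(\left(6 + 1\right) + 6\right) - 168 = \left(7 + 6\right) - 168 = 13 - 168 = -155$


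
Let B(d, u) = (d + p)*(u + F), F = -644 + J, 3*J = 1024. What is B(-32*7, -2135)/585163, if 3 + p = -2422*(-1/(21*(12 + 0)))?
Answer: 28615769/31598802 ≈ 0.90560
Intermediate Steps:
J = 1024/3 (J = (⅓)*1024 = 1024/3 ≈ 341.33)
F = -908/3 (F = -644 + 1024/3 = -908/3 ≈ -302.67)
p = 119/18 (p = -3 - 2422*(-1/(21*(12 + 0))) = -3 - 2422/((-21*12)) = -3 - 2422/(-252) = -3 - 2422*(-1/252) = -3 + 173/18 = 119/18 ≈ 6.6111)
B(d, u) = (-908/3 + u)*(119/18 + d) (B(d, u) = (d + 119/18)*(u - 908/3) = (119/18 + d)*(-908/3 + u) = (-908/3 + u)*(119/18 + d))
B(-32*7, -2135)/585163 = (-54026/27 - (-29056)*7/3 + (119/18)*(-2135) - 32*7*(-2135))/585163 = (-54026/27 - 908/3*(-224) - 254065/18 - 224*(-2135))*(1/585163) = (-54026/27 + 203392/3 - 254065/18 + 478240)*(1/585163) = (28615769/54)*(1/585163) = 28615769/31598802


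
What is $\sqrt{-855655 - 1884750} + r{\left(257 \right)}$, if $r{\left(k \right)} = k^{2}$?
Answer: $66049 + i \sqrt{2740405} \approx 66049.0 + 1655.4 i$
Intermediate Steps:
$\sqrt{-855655 - 1884750} + r{\left(257 \right)} = \sqrt{-855655 - 1884750} + 257^{2} = \sqrt{-2740405} + 66049 = i \sqrt{2740405} + 66049 = 66049 + i \sqrt{2740405}$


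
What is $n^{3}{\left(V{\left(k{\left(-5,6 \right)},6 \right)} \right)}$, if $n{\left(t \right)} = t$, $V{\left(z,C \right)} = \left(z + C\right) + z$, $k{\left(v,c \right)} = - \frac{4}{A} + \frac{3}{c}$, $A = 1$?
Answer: $-1$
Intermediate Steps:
$k{\left(v,c \right)} = -4 + \frac{3}{c}$ ($k{\left(v,c \right)} = - \frac{4}{1} + \frac{3}{c} = \left(-4\right) 1 + \frac{3}{c} = -4 + \frac{3}{c}$)
$V{\left(z,C \right)} = C + 2 z$ ($V{\left(z,C \right)} = \left(C + z\right) + z = C + 2 z$)
$n^{3}{\left(V{\left(k{\left(-5,6 \right)},6 \right)} \right)} = \left(6 + 2 \left(-4 + \frac{3}{6}\right)\right)^{3} = \left(6 + 2 \left(-4 + 3 \cdot \frac{1}{6}\right)\right)^{3} = \left(6 + 2 \left(-4 + \frac{1}{2}\right)\right)^{3} = \left(6 + 2 \left(- \frac{7}{2}\right)\right)^{3} = \left(6 - 7\right)^{3} = \left(-1\right)^{3} = -1$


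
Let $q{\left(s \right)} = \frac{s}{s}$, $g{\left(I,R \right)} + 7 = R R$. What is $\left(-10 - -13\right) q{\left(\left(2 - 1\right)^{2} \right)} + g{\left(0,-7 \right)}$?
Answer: $45$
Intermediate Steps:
$g{\left(I,R \right)} = -7 + R^{2}$ ($g{\left(I,R \right)} = -7 + R R = -7 + R^{2}$)
$q{\left(s \right)} = 1$
$\left(-10 - -13\right) q{\left(\left(2 - 1\right)^{2} \right)} + g{\left(0,-7 \right)} = \left(-10 - -13\right) 1 - \left(7 - \left(-7\right)^{2}\right) = \left(-10 + 13\right) 1 + \left(-7 + 49\right) = 3 \cdot 1 + 42 = 3 + 42 = 45$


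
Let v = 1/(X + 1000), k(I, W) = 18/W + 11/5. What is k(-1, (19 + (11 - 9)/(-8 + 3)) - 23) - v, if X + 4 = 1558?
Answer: -265671/140470 ≈ -1.8913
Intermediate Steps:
X = 1554 (X = -4 + 1558 = 1554)
k(I, W) = 11/5 + 18/W (k(I, W) = 18/W + 11*(1/5) = 18/W + 11/5 = 11/5 + 18/W)
v = 1/2554 (v = 1/(1554 + 1000) = 1/2554 ≈ 0.00039154)
k(-1, (19 + (11 - 9)/(-8 + 3)) - 23) - v = (11/5 + 18/((19 + (11 - 9)/(-8 + 3)) - 23)) - 1*1/2554 = (11/5 + 18/((19 + 2/(-5)) - 23)) - 1/2554 = (11/5 + 18/((19 + 2*(-1/5)) - 23)) - 1/2554 = (11/5 + 18/((19 - 2/5) - 23)) - 1/2554 = (11/5 + 18/(93/5 - 23)) - 1/2554 = (11/5 + 18/(-22/5)) - 1/2554 = (11/5 + 18*(-5/22)) - 1/2554 = (11/5 - 45/11) - 1/2554 = -104/55 - 1/2554 = -265671/140470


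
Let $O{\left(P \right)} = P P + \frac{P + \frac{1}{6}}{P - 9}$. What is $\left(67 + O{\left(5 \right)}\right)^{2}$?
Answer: $\frac{4739329}{576} \approx 8228.0$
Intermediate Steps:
$O{\left(P \right)} = P^{2} + \frac{\frac{1}{6} + P}{-9 + P}$ ($O{\left(P \right)} = P^{2} + \frac{P + \frac{1}{6}}{-9 + P} = P^{2} + \frac{\frac{1}{6} + P}{-9 + P}$)
$\left(67 + O{\left(5 \right)}\right)^{2} = \left(67 + \frac{\frac{1}{6} + 5 + 5^{3} - 9 \cdot 5^{2}}{-9 + 5}\right)^{2} = \left(67 + \frac{\frac{1}{6} + 5 + 125 - 225}{-4}\right)^{2} = \left(67 - \frac{\frac{1}{6} + 5 + 125 - 225}{4}\right)^{2} = \left(67 - - \frac{569}{24}\right)^{2} = \left(67 + \frac{569}{24}\right)^{2} = \left(\frac{2177}{24}\right)^{2} = \frac{4739329}{576}$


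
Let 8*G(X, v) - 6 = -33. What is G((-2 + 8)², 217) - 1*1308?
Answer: -10491/8 ≈ -1311.4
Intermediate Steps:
G(X, v) = -27/8 (G(X, v) = ¾ + (⅛)*(-33) = ¾ - 33/8 = -27/8)
G((-2 + 8)², 217) - 1*1308 = -27/8 - 1*1308 = -27/8 - 1308 = -10491/8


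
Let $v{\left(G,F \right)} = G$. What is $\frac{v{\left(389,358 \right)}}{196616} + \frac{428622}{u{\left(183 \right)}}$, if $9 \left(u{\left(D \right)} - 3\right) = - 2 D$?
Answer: $- \frac{252821785499}{22217608} \approx -11379.0$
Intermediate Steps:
$u{\left(D \right)} = 3 - \frac{2 D}{9}$ ($u{\left(D \right)} = 3 + \frac{\left(-2\right) D}{9} = 3 - \frac{2 D}{9}$)
$\frac{v{\left(389,358 \right)}}{196616} + \frac{428622}{u{\left(183 \right)}} = \frac{389}{196616} + \frac{428622}{3 - \frac{122}{3}} = 389 \cdot \frac{1}{196616} + \frac{428622}{3 - \frac{122}{3}} = \frac{389}{196616} + \frac{428622}{- \frac{113}{3}} = \frac{389}{196616} + 428622 \left(- \frac{3}{113}\right) = \frac{389}{196616} - \frac{1285866}{113} = - \frac{252821785499}{22217608}$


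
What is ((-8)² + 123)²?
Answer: 34969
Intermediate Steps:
((-8)² + 123)² = (64 + 123)² = 187² = 34969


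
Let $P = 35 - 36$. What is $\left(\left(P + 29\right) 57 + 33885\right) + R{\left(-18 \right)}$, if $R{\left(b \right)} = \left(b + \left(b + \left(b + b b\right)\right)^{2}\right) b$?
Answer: $-1457187$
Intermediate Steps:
$P = -1$ ($P = 35 - 36 = -1$)
$R{\left(b \right)} = b \left(b + \left(b^{2} + 2 b\right)^{2}\right)$ ($R{\left(b \right)} = \left(b + \left(b + \left(b + b^{2}\right)\right)^{2}\right) b = \left(b + \left(b^{2} + 2 b\right)^{2}\right) b = b \left(b + \left(b^{2} + 2 b\right)^{2}\right)$)
$\left(\left(P + 29\right) 57 + 33885\right) + R{\left(-18 \right)} = \left(\left(-1 + 29\right) 57 + 33885\right) + \left(-18\right)^{2} \left(1 - 18 \left(2 - 18\right)^{2}\right) = \left(28 \cdot 57 + 33885\right) + 324 \left(1 - 18 \left(-16\right)^{2}\right) = \left(1596 + 33885\right) + 324 \left(1 - 4608\right) = 35481 + 324 \left(1 - 4608\right) = 35481 + 324 \left(-4607\right) = 35481 - 1492668 = -1457187$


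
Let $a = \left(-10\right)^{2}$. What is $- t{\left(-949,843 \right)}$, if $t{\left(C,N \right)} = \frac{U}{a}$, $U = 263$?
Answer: $- \frac{263}{100} \approx -2.63$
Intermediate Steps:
$a = 100$
$t{\left(C,N \right)} = \frac{263}{100}$
$- t{\left(-949,843 \right)} = \left(-1\right) \frac{263}{100} = - \frac{263}{100}$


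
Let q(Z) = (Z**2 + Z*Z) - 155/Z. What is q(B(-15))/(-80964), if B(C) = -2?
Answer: -19/17992 ≈ -0.0010560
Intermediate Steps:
q(Z) = -155/Z + 2*Z**2 (q(Z) = (Z**2 + Z**2) - 155/Z = 2*Z**2 - 155/Z = -155/Z + 2*Z**2)
q(B(-15))/(-80964) = ((-155 + 2*(-2)**3)/(-2))/(-80964) = -(-155 + 2*(-8))/2*(-1/80964) = -(-155 - 16)/2*(-1/80964) = -1/2*(-171)*(-1/80964) = (171/2)*(-1/80964) = -19/17992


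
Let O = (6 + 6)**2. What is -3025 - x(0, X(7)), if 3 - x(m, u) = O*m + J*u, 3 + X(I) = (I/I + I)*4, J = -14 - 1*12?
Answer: -3782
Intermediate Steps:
J = -26 (J = -14 - 12 = -26)
O = 144 (O = 12**2 = 144)
X(I) = 1 + 4*I (X(I) = -3 + (I/I + I)*4 = -3 + (1 + I)*4 = -3 + (4 + 4*I) = 1 + 4*I)
x(m, u) = 3 - 144*m + 26*u (x(m, u) = 3 - (144*m - 26*u) = 3 - (-26*u + 144*m) = 3 + (-144*m + 26*u) = 3 - 144*m + 26*u)
-3025 - x(0, X(7)) = -3025 - (3 - 144*0 + 26*(1 + 4*7)) = -3025 - (3 + 0 + 26*(1 + 28)) = -3025 - (3 + 0 + 26*29) = -3025 - (3 + 0 + 754) = -3025 - 1*757 = -3025 - 757 = -3782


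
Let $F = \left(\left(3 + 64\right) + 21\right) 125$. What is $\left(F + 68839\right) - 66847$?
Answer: $12992$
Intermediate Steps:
$F = 11000$ ($F = \left(67 + 21\right) 125 = 88 \cdot 125 = 11000$)
$\left(F + 68839\right) - 66847 = \left(11000 + 68839\right) - 66847 = 79839 - 66847 = 12992$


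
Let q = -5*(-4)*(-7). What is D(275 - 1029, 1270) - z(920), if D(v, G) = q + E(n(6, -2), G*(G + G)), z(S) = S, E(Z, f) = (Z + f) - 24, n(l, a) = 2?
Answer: 3224718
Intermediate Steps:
E(Z, f) = -24 + Z + f
q = -140 (q = 20*(-7) = -140)
D(v, G) = -162 + 2*G**2 (D(v, G) = -140 + (-24 + 2 + G*(G + G)) = -140 + (-24 + 2 + G*(2*G)) = -140 + (-24 + 2 + 2*G**2) = -140 + (-22 + 2*G**2) = -162 + 2*G**2)
D(275 - 1029, 1270) - z(920) = (-162 + 2*1270**2) - 1*920 = (-162 + 2*1612900) - 920 = (-162 + 3225800) - 920 = 3225638 - 920 = 3224718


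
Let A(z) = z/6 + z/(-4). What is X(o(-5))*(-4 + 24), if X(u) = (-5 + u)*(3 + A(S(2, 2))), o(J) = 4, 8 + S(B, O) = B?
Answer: -70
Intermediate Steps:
S(B, O) = -8 + B
A(z) = -z/12 (A(z) = z*(⅙) + z*(-¼) = z/6 - z/4 = -z/12)
X(u) = -35/2 + 7*u/2 (X(u) = (-5 + u)*(3 - (-8 + 2)/12) = (-5 + u)*(3 - 1/12*(-6)) = (-5 + u)*(3 + ½) = (-5 + u)*(7/2) = -35/2 + 7*u/2)
X(o(-5))*(-4 + 24) = (-35/2 + (7/2)*4)*(-4 + 24) = (-35/2 + 14)*20 = -7/2*20 = -70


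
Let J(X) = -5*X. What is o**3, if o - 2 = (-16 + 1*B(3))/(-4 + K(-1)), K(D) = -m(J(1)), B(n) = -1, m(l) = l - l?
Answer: 15625/64 ≈ 244.14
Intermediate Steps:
m(l) = 0
K(D) = 0 (K(D) = -1*0 = 0)
o = 25/4 (o = 2 + (-16 + 1*(-1))/(-4 + 0) = 2 + (-16 - 1)/(-4) = 2 - 17*(-1/4) = 2 + 17/4 = 25/4 ≈ 6.2500)
o**3 = (25/4)**3 = 15625/64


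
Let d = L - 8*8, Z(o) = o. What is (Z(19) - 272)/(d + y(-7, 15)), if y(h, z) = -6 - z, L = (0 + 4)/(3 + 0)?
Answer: 759/251 ≈ 3.0239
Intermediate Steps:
L = 4/3 ≈ 1.3333
d = -188/3 (d = 4/3 - 8*8 = 4/3 - 64 = -188/3 ≈ -62.667)
(Z(19) - 272)/(d + y(-7, 15)) = (19 - 272)/(-188/3 + (-6 - 1*15)) = -253/(-188/3 + (-6 - 15)) = -253/(-188/3 - 21) = -253/(-251/3) = -253*(-3/251) = 759/251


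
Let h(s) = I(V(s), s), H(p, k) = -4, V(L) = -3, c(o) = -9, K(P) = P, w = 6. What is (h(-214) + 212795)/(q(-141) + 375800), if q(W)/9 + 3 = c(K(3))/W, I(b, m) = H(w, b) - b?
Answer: 5000659/8830679 ≈ 0.56628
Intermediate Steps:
I(b, m) = -4 - b
h(s) = -1 (h(s) = -4 - 1*(-3) = -4 + 3 = -1)
q(W) = -27 - 81/W (q(W) = -27 + 9*(-9/W) = -27 - 81/W)
(h(-214) + 212795)/(q(-141) + 375800) = (-1 + 212795)/((-27 - 81/(-141)) + 375800) = 212794/((-27 - 81*(-1/141)) + 375800) = 212794/((-27 + 27/47) + 375800) = 212794/(-1242/47 + 375800) = 212794/(17661358/47) = 212794*(47/17661358) = 5000659/8830679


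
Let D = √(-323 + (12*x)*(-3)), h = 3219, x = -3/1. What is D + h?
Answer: 3219 + I*√215 ≈ 3219.0 + 14.663*I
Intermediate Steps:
x = -3 (x = -3*1 = -3)
D = I*√215 (D = √(-323 + (12*(-3))*(-3)) = √(-323 - 36*(-3)) = √(-323 + 108) = √(-215) = I*√215 ≈ 14.663*I)
D + h = I*√215 + 3219 = 3219 + I*√215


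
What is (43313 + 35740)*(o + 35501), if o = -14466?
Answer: 1662879855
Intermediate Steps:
(43313 + 35740)*(o + 35501) = (43313 + 35740)*(-14466 + 35501) = 79053*21035 = 1662879855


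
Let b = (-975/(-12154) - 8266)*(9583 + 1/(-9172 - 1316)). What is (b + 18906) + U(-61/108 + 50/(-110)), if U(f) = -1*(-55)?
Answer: -10094867231307395/127471152 ≈ -7.9193e+7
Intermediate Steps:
U(f) = 55
b = -10097284211820467/127471152 (b = (-975*(-1/12154) - 8266)*(9583 + 1/(-10488)) = (975/12154 - 8266)*(9583 - 1/10488) = -100463989/12154*100506503/10488 = -10097284211820467/127471152 ≈ -7.9212e+7)
(b + 18906) + U(-61/108 + 50/(-110)) = (-10097284211820467/127471152 + 18906) + 55 = -10094874242220755/127471152 + 55 = -10094867231307395/127471152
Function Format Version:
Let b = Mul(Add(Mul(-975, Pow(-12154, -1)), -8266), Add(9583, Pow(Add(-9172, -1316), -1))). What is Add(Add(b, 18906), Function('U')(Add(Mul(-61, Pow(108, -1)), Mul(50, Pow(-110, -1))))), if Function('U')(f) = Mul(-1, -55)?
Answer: Rational(-10094867231307395, 127471152) ≈ -7.9193e+7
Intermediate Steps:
Function('U')(f) = 55
b = Rational(-10097284211820467, 127471152) (b = Mul(Add(Mul(-975, Rational(-1, 12154)), -8266), Add(9583, Pow(-10488, -1))) = Mul(Add(Rational(975, 12154), -8266), Add(9583, Rational(-1, 10488))) = Mul(Rational(-100463989, 12154), Rational(100506503, 10488)) = Rational(-10097284211820467, 127471152) ≈ -7.9212e+7)
Add(Add(b, 18906), Function('U')(Add(Mul(-61, Pow(108, -1)), Mul(50, Pow(-110, -1))))) = Add(Add(Rational(-10097284211820467, 127471152), 18906), 55) = Add(Rational(-10094874242220755, 127471152), 55) = Rational(-10094867231307395, 127471152)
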